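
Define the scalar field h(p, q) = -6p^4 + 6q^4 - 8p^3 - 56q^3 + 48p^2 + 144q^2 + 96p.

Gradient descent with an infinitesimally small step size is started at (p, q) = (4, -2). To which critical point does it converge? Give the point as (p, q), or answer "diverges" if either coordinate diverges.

h is separable, so gradient descent decouples: p follows -∂h/∂p, q follows -∂h/∂q.
∂h/∂p = -24(p - 2)(p + 1)(p + 2); at p=4 this is -1440, so p increases.
∂h/∂q = 24q(q - 4)(q - 3); at q=-2 this is -1440, so q increases.
The p-coordinate has no critical point in that direction and runs off to infinity.

diverges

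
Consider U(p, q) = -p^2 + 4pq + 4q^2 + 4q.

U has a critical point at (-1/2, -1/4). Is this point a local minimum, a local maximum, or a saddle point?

The Hessian of U is constant: H = [[-2, 4], [4, 8]].
det(H) = (-2)·8 − 4² = -32.
Since det(H) < 0, H is indefinite and the critical point is a saddle point.

saddle point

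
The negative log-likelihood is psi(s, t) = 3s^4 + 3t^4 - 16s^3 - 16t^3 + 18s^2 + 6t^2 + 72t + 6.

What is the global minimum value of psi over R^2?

-68

psi(s,t) separates as P(s) + Q(t) + 6, so its minimum is min P + min Q + 6.
P'(s) = 12s(s - 3)(s - 1) vanishes at s ∈ {0, 1, 3}; Q'(t) = 12(t - 3)(t - 2)(t + 1) vanishes at t ∈ {-1, 2, 3}.
Local minima of P (where P''>0): P(0)=0, P(3)=-27. Local minima of Q: Q(-1)=-47, Q(3)=81.
So the global minimum of psi is P(3) + Q(-1) + 6 = -27 − 47 + 6 = -68, attained at (3, -1).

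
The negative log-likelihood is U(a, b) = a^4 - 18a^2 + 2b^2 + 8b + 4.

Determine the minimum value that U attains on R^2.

U(a,b) separates as P(a) + Q(b) + 4, so its minimum is min P + min Q + 4.
P'(a) = 4a(a - 3)(a + 3) vanishes at a ∈ {-3, 0, 3}; Q'(b) = 4b + 8 vanishes at b ∈ {-2}.
Local minima of P (where P''>0): P(-3)=-81, P(3)=-81. Local minima of Q: Q(-2)=-8.
So the global minimum of U is P(-3) + Q(-2) + 4 = -81 − 8 + 4 = -85, attained at (-3, -2).

-85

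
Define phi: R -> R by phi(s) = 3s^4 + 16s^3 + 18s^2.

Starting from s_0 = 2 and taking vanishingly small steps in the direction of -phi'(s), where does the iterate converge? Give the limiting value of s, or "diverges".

phi'(s) = 12s(s + 1)(s + 3), so phi'(2) = 360.
Gradient descent moves in the -phi' direction, i.e. s is decreasing.
The nearest critical point in that direction is s = 0, where phi'' = 36 > 0 (a local minimum). The iterate converges there.

0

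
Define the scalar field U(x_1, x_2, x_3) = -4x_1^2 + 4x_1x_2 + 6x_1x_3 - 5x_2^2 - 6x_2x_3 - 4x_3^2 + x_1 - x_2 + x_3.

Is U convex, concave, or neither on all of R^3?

U is quadratic, so its Hessian is the constant matrix H = [[-8, 4, 6], [4, -10, -6], [6, -6, -8]].
Leading principal minors: -8, 64, -152.
Signs alternate −, +, − ⇒ H ≺ 0 ⇒ concave.

concave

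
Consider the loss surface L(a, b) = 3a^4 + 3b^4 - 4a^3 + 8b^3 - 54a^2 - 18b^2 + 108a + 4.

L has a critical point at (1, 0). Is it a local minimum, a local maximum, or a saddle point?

The mixed partial ∂²L/∂a∂b is 0, so the Hessian at any point is diag(L_aa, L_bb) = diag(12(3a^2 - 2a - 9), 12(3b^2 + 4b - 3)).
At (1, 0): H = diag(-96, -36).
Both eigenvalues are negative, so H is negative definite: a local maximum.

local maximum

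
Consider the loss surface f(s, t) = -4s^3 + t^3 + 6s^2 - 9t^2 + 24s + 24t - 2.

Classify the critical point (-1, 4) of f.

local minimum

The mixed partial ∂²f/∂s∂t is 0, so the Hessian at any point is diag(f_ss, f_tt) = diag(12(-2s + 1), 6(t - 3)).
At (-1, 4): H = diag(36, 6).
Both eigenvalues are positive, so H is positive definite: a local minimum.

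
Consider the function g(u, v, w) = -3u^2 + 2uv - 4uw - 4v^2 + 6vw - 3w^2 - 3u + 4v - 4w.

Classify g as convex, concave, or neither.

concave

g is quadratic, so its Hessian is the constant matrix H = [[-6, 2, -4], [2, -8, 6], [-4, 6, -6]].
Leading principal minors: -6, 44, -16.
Signs alternate −, +, − ⇒ H ≺ 0 ⇒ concave.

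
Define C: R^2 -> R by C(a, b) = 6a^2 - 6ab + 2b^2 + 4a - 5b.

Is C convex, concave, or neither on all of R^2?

convex

C is quadratic, so its Hessian is the constant matrix H = [[12, -6], [-6, 4]].
det(H) = 12, tr(H) = 16.
det(H) > 0 and tr(H) > 0, so H is positive definite everywhere: convex.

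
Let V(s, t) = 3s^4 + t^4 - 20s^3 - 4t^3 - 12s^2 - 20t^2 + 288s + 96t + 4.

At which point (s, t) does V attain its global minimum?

(-2, -3)

V(s,t) separates as P(s) + Q(t) + 4, so its minimum is min P + min Q + 4.
P'(s) = 12(s - 4)(s - 3)(s + 2) vanishes at s ∈ {-2, 3, 4}; Q'(t) = 4(t - 4)(t - 2)(t + 3) vanishes at t ∈ {-3, 2, 4}.
Local minima of P (where P''>0): P(-2)=-416, P(4)=448. Local minima of Q: Q(-3)=-279, Q(4)=64.
So the global minimum of V is P(-2) + Q(-3) + 4 = -416 − 279 + 4 = -691, attained at (-2, -3).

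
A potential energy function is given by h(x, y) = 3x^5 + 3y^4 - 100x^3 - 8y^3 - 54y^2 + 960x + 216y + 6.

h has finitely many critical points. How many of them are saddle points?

6

h separates as a function of x plus a function of y, so ∇h=0 decouples.
∂h/∂x = 15(x - 4)(x - 2)(x + 2)(x + 4) = 0 at x ∈ {-4, -2, 2, 4}; ∂h/∂y = 12(y - 3)(y - 2)(y + 3) = 0 at y ∈ {-3, 2, 3}.
The Hessian is diagonal: diag(h_xx, h_yy). Second derivatives: h_xx(-4)=-1440, h_xx(-2)=720, h_xx(2)=-720, h_xx(4)=1440; h_yy(-3)=360, h_yy(2)=-60, h_yy(3)=72.
Saddle points occur where the two diagonal entries have opposite signs: (-4, -3), (-4, 3), (-2, 2), (2, -3), (2, 3), (4, 2). Count: 6.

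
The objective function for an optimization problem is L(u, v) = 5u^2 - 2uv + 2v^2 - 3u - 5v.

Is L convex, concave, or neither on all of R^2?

convex

L is quadratic, so its Hessian is the constant matrix H = [[10, -2], [-2, 4]].
det(H) = 36, tr(H) = 14.
det(H) > 0 and tr(H) > 0, so H is positive definite everywhere: convex.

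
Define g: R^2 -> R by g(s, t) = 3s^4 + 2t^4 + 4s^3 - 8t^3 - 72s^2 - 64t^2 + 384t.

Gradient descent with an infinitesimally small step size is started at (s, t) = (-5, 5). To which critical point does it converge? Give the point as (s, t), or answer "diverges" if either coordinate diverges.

g is separable, so gradient descent decouples: s follows -∂g/∂s, t follows -∂g/∂t.
∂g/∂s = 12s(s - 3)(s + 4); at s=-5 this is -480, so s increases.
∂g/∂t = 8(t - 4)(t - 3)(t + 4); at t=5 this is 144, so t decreases.
s converges to its nearest critical value -4 (a local min of the s-part); t converges to 4. The iterate converges to (-4, 4).

(-4, 4)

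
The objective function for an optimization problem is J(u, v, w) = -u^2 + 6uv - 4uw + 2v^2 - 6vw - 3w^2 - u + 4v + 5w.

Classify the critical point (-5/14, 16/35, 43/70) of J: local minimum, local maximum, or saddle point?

The Hessian is constant: H = [[-2, 6, -4], [6, 4, -6], [-4, -6, -6]].
Leading principal minors: Δ₁ = -2, Δ₂ = -44, Δ₃ = 560.
The minors fit neither the all-positive nor the alternating-sign pattern, so H is indefinite: a saddle point.

saddle point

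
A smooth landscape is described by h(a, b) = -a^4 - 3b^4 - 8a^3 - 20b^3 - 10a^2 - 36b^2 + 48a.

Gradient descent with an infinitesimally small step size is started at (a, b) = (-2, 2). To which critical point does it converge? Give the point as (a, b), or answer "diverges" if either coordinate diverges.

diverges

h is separable, so gradient descent decouples: a follows -∂h/∂a, b follows -∂h/∂b.
∂h/∂a = -4(a - 1)(a + 3)(a + 4); at a=-2 this is 24, so a decreases.
∂h/∂b = -12b(b + 2)(b + 3); at b=2 this is -480, so b increases.
The b-coordinate has no critical point in that direction and runs off to infinity.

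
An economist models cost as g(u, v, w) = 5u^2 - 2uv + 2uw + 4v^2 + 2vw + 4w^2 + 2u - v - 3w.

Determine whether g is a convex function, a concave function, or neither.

g is quadratic, so its Hessian is the constant matrix H = [[10, -2, 2], [-2, 8, 2], [2, 2, 8]].
Leading principal minors: 10, 76, 520.
All positive ⇒ H ≻ 0 ⇒ convex.

convex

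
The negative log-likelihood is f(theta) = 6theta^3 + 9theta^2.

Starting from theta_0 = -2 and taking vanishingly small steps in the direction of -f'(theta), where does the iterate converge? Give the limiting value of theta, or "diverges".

f'(theta) = 18theta(theta + 1), so f'(-2) = 36.
Gradient descent moves in the -f' direction, i.e. theta is decreasing.
There is no critical point below theta=-2, and f' keeps the same sign, so the iterate runs off to −∞.

diverges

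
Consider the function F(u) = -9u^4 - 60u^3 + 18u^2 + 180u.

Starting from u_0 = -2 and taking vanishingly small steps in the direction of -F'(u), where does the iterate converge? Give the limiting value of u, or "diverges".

F'(u) = -36(u - 1)(u + 1)(u + 5), so F'(-2) = -324.
Gradient descent moves in the -F' direction, i.e. u is increasing.
The nearest critical point in that direction is u = -1, where F'' = 288 > 0 (a local minimum). The iterate converges there.

-1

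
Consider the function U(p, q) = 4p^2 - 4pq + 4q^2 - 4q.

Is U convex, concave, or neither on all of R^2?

U is quadratic, so its Hessian is the constant matrix H = [[8, -4], [-4, 8]].
det(H) = 48, tr(H) = 16.
det(H) > 0 and tr(H) > 0, so H is positive definite everywhere: convex.

convex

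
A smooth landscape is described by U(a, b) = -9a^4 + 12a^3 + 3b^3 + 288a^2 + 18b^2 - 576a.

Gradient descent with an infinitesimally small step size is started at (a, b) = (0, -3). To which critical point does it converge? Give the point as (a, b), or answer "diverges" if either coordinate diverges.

U is separable, so gradient descent decouples: a follows -∂U/∂a, b follows -∂U/∂b.
∂U/∂a = -36(a - 4)(a - 1)(a + 4); at a=0 this is -576, so a increases.
∂U/∂b = 9b(b + 4); at b=-3 this is -27, so b increases.
a converges to its nearest critical value 1 (a local min of the a-part); b converges to 0. The iterate converges to (1, 0).

(1, 0)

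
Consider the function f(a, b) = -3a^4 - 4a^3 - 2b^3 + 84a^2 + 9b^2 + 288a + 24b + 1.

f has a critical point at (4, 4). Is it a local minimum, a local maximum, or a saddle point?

local maximum

The mixed partial ∂²f/∂a∂b is 0, so the Hessian at any point is diag(f_aa, f_bb) = diag(12(-3a^2 - 2a + 14), 6(-2b + 3)).
At (4, 4): H = diag(-504, -30).
Both eigenvalues are negative, so H is negative definite: a local maximum.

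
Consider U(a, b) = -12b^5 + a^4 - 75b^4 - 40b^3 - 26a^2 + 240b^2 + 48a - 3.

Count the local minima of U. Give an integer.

U separates as a function of a plus a function of b, so ∇U=0 decouples.
∂U/∂a = 4(a - 3)(a - 1)(a + 4) = 0 at a ∈ {-4, 1, 3}; ∂U/∂b = -60b(b - 1)(b + 2)(b + 4) = 0 at b ∈ {-4, -2, 0, 1}.
The Hessian is diagonal: diag(U_aa, U_bb). Second derivatives: U_aa(-4)=140, U_aa(1)=-40, U_aa(3)=56; U_bb(-4)=2400, U_bb(-2)=-720, U_bb(0)=480, U_bb(1)=-900.
Local minima occur where both diagonal entries positive: (-4, -4), (-4, 0), (3, -4), (3, 0). Count: 4.

4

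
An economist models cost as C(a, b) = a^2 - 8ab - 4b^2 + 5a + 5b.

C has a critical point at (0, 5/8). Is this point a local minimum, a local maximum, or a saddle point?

The Hessian of C is constant: H = [[2, -8], [-8, -8]].
det(H) = 2·(-8) − (-8)² = -80.
Since det(H) < 0, H is indefinite and the critical point is a saddle point.

saddle point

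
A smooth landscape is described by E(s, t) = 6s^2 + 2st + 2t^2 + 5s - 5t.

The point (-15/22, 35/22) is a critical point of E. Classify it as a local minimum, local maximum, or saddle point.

local minimum

The Hessian of E is constant: H = [[12, 2], [2, 4]].
det(H) = 12·4 − 2² = 44.
det(H) > 0 and tr(H) = 16 > 0, so H is positive definite and the point is a local minimum.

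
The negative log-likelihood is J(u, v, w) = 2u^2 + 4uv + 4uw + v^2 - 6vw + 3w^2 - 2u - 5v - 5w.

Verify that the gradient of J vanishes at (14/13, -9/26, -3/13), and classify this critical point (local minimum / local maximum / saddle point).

saddle point

∇J = (4u + 4v + 4w - 2, 4u + 2v - 6w - 5, 4u - 6v + 6w - 5); substituting (14/13, -9/26, -3/13) gives ∇J = (0, 0, 0), so (14/13, -9/26, -3/13) is indeed a critical point.
The Hessian is constant: H = [[4, 4, 4], [4, 2, -6], [4, -6, 6]].
Leading principal minors: Δ₁ = 4, Δ₂ = -8, Δ₃ = -416.
The minors fit neither the all-positive nor the alternating-sign pattern, so H is indefinite: a saddle point.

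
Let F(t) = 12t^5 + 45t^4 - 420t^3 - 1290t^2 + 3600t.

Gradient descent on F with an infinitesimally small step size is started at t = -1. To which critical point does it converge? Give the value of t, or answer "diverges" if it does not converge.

-3

F'(t) = 60(t - 4)(t - 1)(t + 3)(t + 5), so F'(-1) = 4800.
Gradient descent moves in the -F' direction, i.e. t is decreasing.
The nearest critical point in that direction is t = -3, where F'' = 3360 > 0 (a local minimum). The iterate converges there.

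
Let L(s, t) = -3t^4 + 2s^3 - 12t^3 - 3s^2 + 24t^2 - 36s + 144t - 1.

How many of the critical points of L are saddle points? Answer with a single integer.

3

L separates as a function of s plus a function of t, so ∇L=0 decouples.
∂L/∂s = 6(s - 3)(s + 2) = 0 at s ∈ {-2, 3}; ∂L/∂t = -12(t - 2)(t + 2)(t + 3) = 0 at t ∈ {-3, -2, 2}.
The Hessian is diagonal: diag(L_ss, L_tt). Second derivatives: L_ss(-2)=-30, L_ss(3)=30; L_tt(-3)=-60, L_tt(-2)=48, L_tt(2)=-240.
Saddle points occur where the two diagonal entries have opposite signs: (-2, -2), (3, -3), (3, 2). Count: 3.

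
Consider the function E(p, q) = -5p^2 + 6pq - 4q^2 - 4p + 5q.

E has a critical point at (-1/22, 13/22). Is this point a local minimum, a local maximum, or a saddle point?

local maximum

The Hessian of E is constant: H = [[-10, 6], [6, -8]].
det(H) = (-10)·(-8) − 6² = 44.
det(H) > 0 and tr(H) = -18 < 0, so H is negative definite and the point is a local maximum.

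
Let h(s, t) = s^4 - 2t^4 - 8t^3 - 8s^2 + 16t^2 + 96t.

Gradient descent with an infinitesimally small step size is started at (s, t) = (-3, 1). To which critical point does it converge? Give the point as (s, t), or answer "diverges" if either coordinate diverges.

(-2, -2)

h is separable, so gradient descent decouples: s follows -∂h/∂s, t follows -∂h/∂t.
∂h/∂s = 4s(s - 2)(s + 2); at s=-3 this is -60, so s increases.
∂h/∂t = -8(t - 2)(t + 2)(t + 3); at t=1 this is 96, so t decreases.
s converges to its nearest critical value -2 (a local min of the s-part); t converges to -2. The iterate converges to (-2, -2).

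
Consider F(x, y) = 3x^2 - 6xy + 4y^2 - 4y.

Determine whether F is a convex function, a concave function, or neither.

convex

F is quadratic, so its Hessian is the constant matrix H = [[6, -6], [-6, 8]].
det(H) = 12, tr(H) = 14.
det(H) > 0 and tr(H) > 0, so H is positive definite everywhere: convex.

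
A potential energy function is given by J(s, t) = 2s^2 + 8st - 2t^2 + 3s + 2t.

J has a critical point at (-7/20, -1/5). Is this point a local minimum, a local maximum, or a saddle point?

saddle point

The Hessian of J is constant: H = [[4, 8], [8, -4]].
det(H) = 4·(-4) − 8² = -80.
Since det(H) < 0, H is indefinite and the critical point is a saddle point.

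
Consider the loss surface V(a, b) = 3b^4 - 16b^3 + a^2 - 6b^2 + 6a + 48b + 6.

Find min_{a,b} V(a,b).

-163

V(a,b) separates as P(a) + Q(b) + 6, so its minimum is min P + min Q + 6.
P'(a) = 2a + 6 vanishes at a ∈ {-3}; Q'(b) = 12(b - 4)(b - 1)(b + 1) vanishes at b ∈ {-1, 1, 4}.
Local minima of P (where P''>0): P(-3)=-9. Local minima of Q: Q(-1)=-35, Q(4)=-160.
So the global minimum of V is P(-3) + Q(4) + 6 = -9 − 160 + 6 = -163, attained at (-3, 4).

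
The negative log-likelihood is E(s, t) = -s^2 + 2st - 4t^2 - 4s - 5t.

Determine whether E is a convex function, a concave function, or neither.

E is quadratic, so its Hessian is the constant matrix H = [[-2, 2], [2, -8]].
det(H) = 12, tr(H) = -10.
det(H) > 0 and tr(H) < 0, so H is negative definite everywhere: concave.

concave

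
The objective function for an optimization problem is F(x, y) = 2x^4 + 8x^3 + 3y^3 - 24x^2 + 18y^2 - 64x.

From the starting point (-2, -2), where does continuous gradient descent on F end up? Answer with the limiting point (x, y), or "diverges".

(-4, 0)

F is separable, so gradient descent decouples: x follows -∂F/∂x, y follows -∂F/∂y.
∂F/∂x = 8(x - 2)(x + 1)(x + 4); at x=-2 this is 64, so x decreases.
∂F/∂y = 9y(y + 4); at y=-2 this is -36, so y increases.
x converges to its nearest critical value -4 (a local min of the x-part); y converges to 0. The iterate converges to (-4, 0).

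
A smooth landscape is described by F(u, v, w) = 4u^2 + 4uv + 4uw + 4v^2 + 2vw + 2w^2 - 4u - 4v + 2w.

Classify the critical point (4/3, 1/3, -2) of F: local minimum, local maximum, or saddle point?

local minimum

The Hessian is constant: H = [[8, 4, 4], [4, 8, 2], [4, 2, 4]].
Leading principal minors: Δ₁ = 8, Δ₂ = 48, Δ₃ = 96.
All leading minors are positive, so H is positive definite: a local minimum.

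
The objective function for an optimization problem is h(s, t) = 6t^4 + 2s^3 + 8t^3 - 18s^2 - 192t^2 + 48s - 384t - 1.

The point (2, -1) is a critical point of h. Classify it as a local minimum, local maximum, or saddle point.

local maximum

The mixed partial ∂²h/∂s∂t is 0, so the Hessian at any point is diag(h_ss, h_tt) = diag(12(s - 3), 24(3t^2 + 2t - 16)).
At (2, -1): H = diag(-12, -360).
Both eigenvalues are negative, so H is negative definite: a local maximum.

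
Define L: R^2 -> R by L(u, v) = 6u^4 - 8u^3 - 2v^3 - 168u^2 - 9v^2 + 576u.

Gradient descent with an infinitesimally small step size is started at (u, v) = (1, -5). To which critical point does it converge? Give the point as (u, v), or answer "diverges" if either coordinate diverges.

(-4, -3)

L is separable, so gradient descent decouples: u follows -∂L/∂u, v follows -∂L/∂v.
∂L/∂u = 24(u - 3)(u - 2)(u + 4); at u=1 this is 240, so u decreases.
∂L/∂v = -6v(v + 3); at v=-5 this is -60, so v increases.
u converges to its nearest critical value -4 (a local min of the u-part); v converges to -3. The iterate converges to (-4, -3).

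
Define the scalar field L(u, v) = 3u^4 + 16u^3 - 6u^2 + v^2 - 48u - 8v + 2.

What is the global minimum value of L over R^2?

-174

L(u,v) separates as P(u) + Q(v) + 2, so its minimum is min P + min Q + 2.
P'(u) = 12(u - 1)(u + 1)(u + 4) vanishes at u ∈ {-4, -1, 1}; Q'(v) = 2v - 8 vanishes at v ∈ {4}.
Local minima of P (where P''>0): P(-4)=-160, P(1)=-35. Local minima of Q: Q(4)=-16.
So the global minimum of L is P(-4) + Q(4) + 2 = -160 − 16 + 2 = -174, attained at (-4, 4).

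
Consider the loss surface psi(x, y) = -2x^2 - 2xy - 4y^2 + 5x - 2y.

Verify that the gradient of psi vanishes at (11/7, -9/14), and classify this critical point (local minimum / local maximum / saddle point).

local maximum

∇psi = (-4x - 2y + 5, -2x - 8y - 2); substituting (11/7, -9/14) gives ∇psi = (0, 0), so (11/7, -9/14) is indeed a critical point.
The Hessian of psi is constant: H = [[-4, -2], [-2, -8]].
det(H) = (-4)·(-8) − (-2)² = 28.
det(H) > 0 and tr(H) = -12 < 0, so H is negative definite and the point is a local maximum.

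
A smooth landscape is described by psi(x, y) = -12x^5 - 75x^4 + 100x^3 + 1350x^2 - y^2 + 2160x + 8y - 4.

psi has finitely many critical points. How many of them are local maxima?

psi separates as a function of x plus a function of y, so ∇psi=0 decouples.
∂psi/∂x = -60(x - 3)(x + 1)(x + 3)(x + 4) = 0 at x ∈ {-4, -3, -1, 3}; ∂psi/∂y = -2(y - 4) = 0 at y ∈ {4}.
The Hessian is diagonal: diag(psi_xx, psi_yy). Second derivatives: psi_xx(-4)=1260, psi_xx(-3)=-720, psi_xx(-1)=1440, psi_xx(3)=-10080; psi_yy(4)=-2.
Local maxima occur where both diagonal entries negative: (-3, 4), (3, 4). Count: 2.

2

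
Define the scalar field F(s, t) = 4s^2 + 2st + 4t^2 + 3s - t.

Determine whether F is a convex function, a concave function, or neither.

F is quadratic, so its Hessian is the constant matrix H = [[8, 2], [2, 8]].
det(H) = 60, tr(H) = 16.
det(H) > 0 and tr(H) > 0, so H is positive definite everywhere: convex.

convex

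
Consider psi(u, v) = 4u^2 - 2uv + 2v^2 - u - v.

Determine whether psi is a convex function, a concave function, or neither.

psi is quadratic, so its Hessian is the constant matrix H = [[8, -2], [-2, 4]].
det(H) = 28, tr(H) = 12.
det(H) > 0 and tr(H) > 0, so H is positive definite everywhere: convex.

convex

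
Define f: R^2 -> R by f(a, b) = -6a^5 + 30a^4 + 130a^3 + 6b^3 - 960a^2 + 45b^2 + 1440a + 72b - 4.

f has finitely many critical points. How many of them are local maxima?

2

f separates as a function of a plus a function of b, so ∇f=0 decouples.
∂f/∂a = -30(a - 4)(a - 3)(a - 1)(a + 4) = 0 at a ∈ {-4, 1, 3, 4}; ∂f/∂b = 18(b + 1)(b + 4) = 0 at b ∈ {-4, -1}.
The Hessian is diagonal: diag(f_aa, f_bb). Second derivatives: f_aa(-4)=8400, f_aa(1)=-900, f_aa(3)=420, f_aa(4)=-720; f_bb(-4)=-54, f_bb(-1)=54.
Local maxima occur where both diagonal entries negative: (1, -4), (4, -4). Count: 2.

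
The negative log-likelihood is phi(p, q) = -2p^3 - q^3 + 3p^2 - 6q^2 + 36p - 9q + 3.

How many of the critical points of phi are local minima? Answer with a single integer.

1

phi separates as a function of p plus a function of q, so ∇phi=0 decouples.
∂phi/∂p = -6(p - 3)(p + 2) = 0 at p ∈ {-2, 3}; ∂phi/∂q = -3(q + 1)(q + 3) = 0 at q ∈ {-3, -1}.
The Hessian is diagonal: diag(phi_pp, phi_qq). Second derivatives: phi_pp(-2)=30, phi_pp(3)=-30; phi_qq(-3)=6, phi_qq(-1)=-6.
Local minima occur where both diagonal entries positive: (-2, -3). Count: 1.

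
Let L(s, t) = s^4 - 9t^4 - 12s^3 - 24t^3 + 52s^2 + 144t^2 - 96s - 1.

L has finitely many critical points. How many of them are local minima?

L separates as a function of s plus a function of t, so ∇L=0 decouples.
∂L/∂s = 4(s - 4)(s - 3)(s - 2) = 0 at s ∈ {2, 3, 4}; ∂L/∂t = -36t(t - 2)(t + 4) = 0 at t ∈ {-4, 0, 2}.
The Hessian is diagonal: diag(L_ss, L_tt). Second derivatives: L_ss(2)=8, L_ss(3)=-4, L_ss(4)=8; L_tt(-4)=-864, L_tt(0)=288, L_tt(2)=-432.
Local minima occur where both diagonal entries positive: (2, 0), (4, 0). Count: 2.

2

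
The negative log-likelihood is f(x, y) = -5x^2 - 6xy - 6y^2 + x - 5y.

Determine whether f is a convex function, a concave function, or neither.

f is quadratic, so its Hessian is the constant matrix H = [[-10, -6], [-6, -12]].
det(H) = 84, tr(H) = -22.
det(H) > 0 and tr(H) < 0, so H is negative definite everywhere: concave.

concave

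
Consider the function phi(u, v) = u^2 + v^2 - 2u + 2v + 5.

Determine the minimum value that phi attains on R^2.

phi(u,v) separates as P(u) + Q(v) + 5, so its minimum is min P + min Q + 5.
P'(u) = 2u - 2 vanishes at u ∈ {1}; Q'(v) = 2v + 2 vanishes at v ∈ {-1}.
Local minima of P (where P''>0): P(1)=-1. Local minima of Q: Q(-1)=-1.
So the global minimum of phi is P(1) + Q(-1) + 5 = -1 − 1 + 5 = 3, attained at (1, -1).

3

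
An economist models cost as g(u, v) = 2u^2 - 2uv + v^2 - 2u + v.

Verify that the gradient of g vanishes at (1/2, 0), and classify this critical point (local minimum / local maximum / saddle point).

local minimum

∇g = (4u - 2v - 2, -2u + 2v + 1); substituting (1/2, 0) gives ∇g = (0, 0), so (1/2, 0) is indeed a critical point.
The Hessian of g is constant: H = [[4, -2], [-2, 2]].
det(H) = 4·2 − (-2)² = 4.
det(H) > 0 and tr(H) = 6 > 0, so H is positive definite and the point is a local minimum.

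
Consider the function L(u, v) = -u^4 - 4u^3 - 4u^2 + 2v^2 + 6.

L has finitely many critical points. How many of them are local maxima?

0

L separates as a function of u plus a function of v, so ∇L=0 decouples.
∂L/∂u = -4u(u + 1)(u + 2) = 0 at u ∈ {-2, -1, 0}; ∂L/∂v = 4v = 0 at v ∈ {0}.
The Hessian is diagonal: diag(L_uu, L_vv). Second derivatives: L_uu(-2)=-8, L_uu(-1)=4, L_uu(0)=-8; L_vv(0)=4.
Local maxima occur where both diagonal entries negative: none. Count: 0.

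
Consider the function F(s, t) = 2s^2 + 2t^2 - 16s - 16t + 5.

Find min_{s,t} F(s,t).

F(s,t) separates as P(s) + Q(t) + 5, so its minimum is min P + min Q + 5.
P'(s) = 4s - 16 vanishes at s ∈ {4}; Q'(t) = 4(t - 4) vanishes at t ∈ {4}.
Local minima of P (where P''>0): P(4)=-32. Local minima of Q: Q(4)=-32.
So the global minimum of F is P(4) + Q(4) + 5 = -32 − 32 + 5 = -59, attained at (4, 4).

-59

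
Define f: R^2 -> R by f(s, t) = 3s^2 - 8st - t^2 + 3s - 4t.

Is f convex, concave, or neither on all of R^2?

neither

f is quadratic, so its Hessian is the constant matrix H = [[6, -8], [-8, -2]].
det(H) = -76, tr(H) = 4.
det(H) < 0, so H is indefinite: neither convex nor concave.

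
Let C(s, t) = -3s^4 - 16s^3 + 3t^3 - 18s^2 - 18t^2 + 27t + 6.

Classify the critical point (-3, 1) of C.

The mixed partial ∂²C/∂s∂t is 0, so the Hessian at any point is diag(C_ss, C_tt) = diag(-12(3s^2 + 8s + 3), 18(t - 2)).
At (-3, 1): H = diag(-72, -18).
Both eigenvalues are negative, so H is negative definite: a local maximum.

local maximum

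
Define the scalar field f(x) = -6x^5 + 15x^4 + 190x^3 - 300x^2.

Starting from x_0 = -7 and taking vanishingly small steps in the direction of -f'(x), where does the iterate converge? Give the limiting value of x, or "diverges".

f'(x) = -30x(x - 5)(x - 1)(x + 4), so f'(-7) = -60480.
Gradient descent moves in the -f' direction, i.e. x is increasing.
The nearest critical point in that direction is x = -4, where f'' = 5400 > 0 (a local minimum). The iterate converges there.

-4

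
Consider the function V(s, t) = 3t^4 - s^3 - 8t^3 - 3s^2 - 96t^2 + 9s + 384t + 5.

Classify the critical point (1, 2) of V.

local maximum

The mixed partial ∂²V/∂s∂t is 0, so the Hessian at any point is diag(V_ss, V_tt) = diag(-6(s + 1), 12(3t^2 - 4t - 16)).
At (1, 2): H = diag(-12, -144).
Both eigenvalues are negative, so H is negative definite: a local maximum.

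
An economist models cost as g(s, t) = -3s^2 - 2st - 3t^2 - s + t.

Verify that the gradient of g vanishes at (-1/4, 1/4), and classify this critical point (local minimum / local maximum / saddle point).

local maximum

∇g = (-6s - 2t - 1, -2s - 6t + 1); substituting (-1/4, 1/4) gives ∇g = (0, 0), so (-1/4, 1/4) is indeed a critical point.
The Hessian of g is constant: H = [[-6, -2], [-2, -6]].
det(H) = (-6)·(-6) − (-2)² = 32.
det(H) > 0 and tr(H) = -12 < 0, so H is negative definite and the point is a local maximum.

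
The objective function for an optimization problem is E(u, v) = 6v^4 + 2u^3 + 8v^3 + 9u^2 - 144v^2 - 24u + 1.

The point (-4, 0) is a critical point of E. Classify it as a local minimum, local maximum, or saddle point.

local maximum

The mixed partial ∂²E/∂u∂v is 0, so the Hessian at any point is diag(E_uu, E_vv) = diag(6(2u + 3), 24(3v^2 + 2v - 12)).
At (-4, 0): H = diag(-30, -288).
Both eigenvalues are negative, so H is negative definite: a local maximum.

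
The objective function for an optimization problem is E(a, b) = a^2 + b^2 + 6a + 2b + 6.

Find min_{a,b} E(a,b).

E(a,b) separates as P(a) + Q(b) + 6, so its minimum is min P + min Q + 6.
P'(a) = 2a + 6 vanishes at a ∈ {-3}; Q'(b) = 2b + 2 vanishes at b ∈ {-1}.
Local minima of P (where P''>0): P(-3)=-9. Local minima of Q: Q(-1)=-1.
So the global minimum of E is P(-3) + Q(-1) + 6 = -9 − 1 + 6 = -4, attained at (-3, -1).

-4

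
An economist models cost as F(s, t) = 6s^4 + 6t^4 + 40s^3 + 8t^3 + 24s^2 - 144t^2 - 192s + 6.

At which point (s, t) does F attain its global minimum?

F(s,t) separates as P(s) + Q(t) + 6, so its minimum is min P + min Q + 6.
P'(s) = 24(s - 1)(s + 2)(s + 4) vanishes at s ∈ {-4, -2, 1}; Q'(t) = 24t(t - 3)(t + 4) vanishes at t ∈ {-4, 0, 3}.
Local minima of P (where P''>0): P(-4)=128, P(1)=-122. Local minima of Q: Q(-4)=-1280, Q(3)=-594.
So the global minimum of F is P(1) + Q(-4) + 6 = -122 − 1280 + 6 = -1396, attained at (1, -4).

(1, -4)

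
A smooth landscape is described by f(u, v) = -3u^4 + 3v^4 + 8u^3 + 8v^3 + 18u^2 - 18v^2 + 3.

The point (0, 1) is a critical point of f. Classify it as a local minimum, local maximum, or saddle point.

local minimum

The mixed partial ∂²f/∂u∂v is 0, so the Hessian at any point is diag(f_uu, f_vv) = diag(12(-3u^2 + 4u + 3), 12(3v^2 + 4v - 3)).
At (0, 1): H = diag(36, 48).
Both eigenvalues are positive, so H is positive definite: a local minimum.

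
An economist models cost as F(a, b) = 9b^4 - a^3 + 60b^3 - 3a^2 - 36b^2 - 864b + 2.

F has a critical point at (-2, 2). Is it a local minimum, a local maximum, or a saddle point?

local minimum

The mixed partial ∂²F/∂a∂b is 0, so the Hessian at any point is diag(F_aa, F_bb) = diag(-6(a + 1), 36(3b^2 + 10b - 2)).
At (-2, 2): H = diag(6, 1080).
Both eigenvalues are positive, so H is positive definite: a local minimum.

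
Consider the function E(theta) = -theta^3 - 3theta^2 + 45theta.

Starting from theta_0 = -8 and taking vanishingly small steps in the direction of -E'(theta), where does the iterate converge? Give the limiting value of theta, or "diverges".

E'(theta) = -3(theta - 3)(theta + 5), so E'(-8) = -99.
Gradient descent moves in the -E' direction, i.e. theta is increasing.
The nearest critical point in that direction is theta = -5, where E'' = 24 > 0 (a local minimum). The iterate converges there.

-5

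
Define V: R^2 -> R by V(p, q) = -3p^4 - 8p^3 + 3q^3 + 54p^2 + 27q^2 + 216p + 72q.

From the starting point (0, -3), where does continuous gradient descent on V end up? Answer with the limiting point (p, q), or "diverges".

(-2, -2)

V is separable, so gradient descent decouples: p follows -∂V/∂p, q follows -∂V/∂q.
∂V/∂p = -12(p - 3)(p + 2)(p + 3); at p=0 this is 216, so p decreases.
∂V/∂q = 9(q + 2)(q + 4); at q=-3 this is -9, so q increases.
p converges to its nearest critical value -2 (a local min of the p-part); q converges to -2. The iterate converges to (-2, -2).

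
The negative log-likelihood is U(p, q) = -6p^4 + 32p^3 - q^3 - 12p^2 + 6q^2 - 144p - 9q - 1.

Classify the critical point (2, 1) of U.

local minimum

The mixed partial ∂²U/∂p∂q is 0, so the Hessian at any point is diag(U_pp, U_qq) = diag(24(-3p^2 + 8p - 1), 6(-q + 2)).
At (2, 1): H = diag(72, 6).
Both eigenvalues are positive, so H is positive definite: a local minimum.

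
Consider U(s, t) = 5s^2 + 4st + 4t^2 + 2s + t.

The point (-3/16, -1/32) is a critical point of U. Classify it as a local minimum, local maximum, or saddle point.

The Hessian of U is constant: H = [[10, 4], [4, 8]].
det(H) = 10·8 − 4² = 64.
det(H) > 0 and tr(H) = 18 > 0, so H is positive definite and the point is a local minimum.

local minimum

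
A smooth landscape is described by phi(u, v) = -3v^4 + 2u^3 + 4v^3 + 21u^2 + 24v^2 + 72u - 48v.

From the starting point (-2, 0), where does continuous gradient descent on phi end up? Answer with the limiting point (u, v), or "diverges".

phi is separable, so gradient descent decouples: u follows -∂phi/∂u, v follows -∂phi/∂v.
∂phi/∂u = 6(u + 3)(u + 4); at u=-2 this is 12, so u decreases.
∂phi/∂v = -12(v - 2)(v - 1)(v + 2); at v=0 this is -48, so v increases.
u converges to its nearest critical value -3 (a local min of the u-part); v converges to 1. The iterate converges to (-3, 1).

(-3, 1)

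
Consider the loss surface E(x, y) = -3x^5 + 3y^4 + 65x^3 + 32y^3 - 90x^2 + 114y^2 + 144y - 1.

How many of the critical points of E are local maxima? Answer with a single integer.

E separates as a function of x plus a function of y, so ∇E=0 decouples.
∂E/∂x = -15x(x - 3)(x - 1)(x + 4) = 0 at x ∈ {-4, 0, 1, 3}; ∂E/∂y = 12(y + 1)(y + 3)(y + 4) = 0 at y ∈ {-4, -3, -1}.
The Hessian is diagonal: diag(E_xx, E_yy). Second derivatives: E_xx(-4)=2100, E_xx(0)=-180, E_xx(1)=150, E_xx(3)=-630; E_yy(-4)=36, E_yy(-3)=-24, E_yy(-1)=72.
Local maxima occur where both diagonal entries negative: (0, -3), (3, -3). Count: 2.

2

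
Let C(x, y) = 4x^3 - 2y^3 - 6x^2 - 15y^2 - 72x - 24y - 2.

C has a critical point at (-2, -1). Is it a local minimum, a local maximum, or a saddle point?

local maximum

The mixed partial ∂²C/∂x∂y is 0, so the Hessian at any point is diag(C_xx, C_yy) = diag(12(2x - 1), -6(2y + 5)).
At (-2, -1): H = diag(-60, -18).
Both eigenvalues are negative, so H is negative definite: a local maximum.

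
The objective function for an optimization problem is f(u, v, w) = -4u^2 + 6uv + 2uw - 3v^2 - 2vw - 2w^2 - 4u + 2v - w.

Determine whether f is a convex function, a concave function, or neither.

f is quadratic, so its Hessian is the constant matrix H = [[-8, 6, 2], [6, -6, -2], [2, -2, -4]].
Leading principal minors: -8, 12, -40.
Signs alternate −, +, − ⇒ H ≺ 0 ⇒ concave.

concave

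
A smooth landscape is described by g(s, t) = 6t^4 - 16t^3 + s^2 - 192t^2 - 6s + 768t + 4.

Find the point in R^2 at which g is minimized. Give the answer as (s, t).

g(s,t) separates as P(s) + Q(t) + 4, so its minimum is min P + min Q + 4.
P'(s) = 2s - 6 vanishes at s ∈ {3}; Q'(t) = 24(t - 4)(t - 2)(t + 4) vanishes at t ∈ {-4, 2, 4}.
Local minima of P (where P''>0): P(3)=-9. Local minima of Q: Q(-4)=-3584, Q(4)=512.
So the global minimum of g is P(3) + Q(-4) + 4 = -9 − 3584 + 4 = -3589, attained at (3, -4).

(3, -4)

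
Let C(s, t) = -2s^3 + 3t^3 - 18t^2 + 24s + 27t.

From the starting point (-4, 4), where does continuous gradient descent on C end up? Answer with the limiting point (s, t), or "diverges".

(-2, 3)

C is separable, so gradient descent decouples: s follows -∂C/∂s, t follows -∂C/∂t.
∂C/∂s = -6(s - 2)(s + 2); at s=-4 this is -72, so s increases.
∂C/∂t = 9(t - 3)(t - 1); at t=4 this is 27, so t decreases.
s converges to its nearest critical value -2 (a local min of the s-part); t converges to 3. The iterate converges to (-2, 3).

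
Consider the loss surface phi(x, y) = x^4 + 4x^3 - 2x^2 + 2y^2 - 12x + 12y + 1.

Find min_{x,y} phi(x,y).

-26

phi(x,y) separates as P(x) + Q(y) + 1, so its minimum is min P + min Q + 1.
P'(x) = 4(x - 1)(x + 1)(x + 3) vanishes at x ∈ {-3, -1, 1}; Q'(y) = 4y + 12 vanishes at y ∈ {-3}.
Local minima of P (where P''>0): P(-3)=-9, P(1)=-9. Local minima of Q: Q(-3)=-18.
So the global minimum of phi is P(-3) + Q(-3) + 1 = -9 − 18 + 1 = -26, attained at (-3, -3).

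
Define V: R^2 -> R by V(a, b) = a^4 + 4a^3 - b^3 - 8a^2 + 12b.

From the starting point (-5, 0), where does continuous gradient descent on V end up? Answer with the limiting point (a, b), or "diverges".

(-4, -2)

V is separable, so gradient descent decouples: a follows -∂V/∂a, b follows -∂V/∂b.
∂V/∂a = 4a(a - 1)(a + 4); at a=-5 this is -120, so a increases.
∂V/∂b = -3(b - 2)(b + 2); at b=0 this is 12, so b decreases.
a converges to its nearest critical value -4 (a local min of the a-part); b converges to -2. The iterate converges to (-4, -2).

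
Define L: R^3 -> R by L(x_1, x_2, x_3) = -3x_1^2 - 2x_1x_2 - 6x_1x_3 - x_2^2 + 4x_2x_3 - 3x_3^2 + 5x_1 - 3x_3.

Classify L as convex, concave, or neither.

L is quadratic, so its Hessian is the constant matrix H = [[-6, -2, -6], [-2, -2, 4], [-6, 4, -6]].
Leading principal minors: -6, 8, 216.
Neither pattern holds ⇒ H is indefinite ⇒ neither convex nor concave.

neither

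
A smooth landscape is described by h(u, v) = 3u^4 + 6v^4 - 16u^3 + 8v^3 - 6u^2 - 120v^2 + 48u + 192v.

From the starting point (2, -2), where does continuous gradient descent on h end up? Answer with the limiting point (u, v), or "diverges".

(4, -4)

h is separable, so gradient descent decouples: u follows -∂h/∂u, v follows -∂h/∂v.
∂h/∂u = 12(u - 4)(u - 1)(u + 1); at u=2 this is -72, so u increases.
∂h/∂v = 24(v - 2)(v - 1)(v + 4); at v=-2 this is 576, so v decreases.
u converges to its nearest critical value 4 (a local min of the u-part); v converges to -4. The iterate converges to (4, -4).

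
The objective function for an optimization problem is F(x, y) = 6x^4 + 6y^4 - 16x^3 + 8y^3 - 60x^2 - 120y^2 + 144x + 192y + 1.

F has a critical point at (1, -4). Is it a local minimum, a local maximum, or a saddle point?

The mixed partial ∂²F/∂x∂y is 0, so the Hessian at any point is diag(F_xx, F_yy) = diag(24(3x^2 - 4x - 5), 24(3y^2 + 2y - 10)).
At (1, -4): H = diag(-144, 720).
The eigenvalues have opposite signs, so H is indefinite: a saddle point.

saddle point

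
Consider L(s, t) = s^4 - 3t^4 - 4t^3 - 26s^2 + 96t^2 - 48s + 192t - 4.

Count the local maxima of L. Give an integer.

2

L separates as a function of s plus a function of t, so ∇L=0 decouples.
∂L/∂s = 4(s - 4)(s + 1)(s + 3) = 0 at s ∈ {-3, -1, 4}; ∂L/∂t = -12(t - 4)(t + 1)(t + 4) = 0 at t ∈ {-4, -1, 4}.
The Hessian is diagonal: diag(L_ss, L_tt). Second derivatives: L_ss(-3)=56, L_ss(-1)=-40, L_ss(4)=140; L_tt(-4)=-288, L_tt(-1)=180, L_tt(4)=-480.
Local maxima occur where both diagonal entries negative: (-1, -4), (-1, 4). Count: 2.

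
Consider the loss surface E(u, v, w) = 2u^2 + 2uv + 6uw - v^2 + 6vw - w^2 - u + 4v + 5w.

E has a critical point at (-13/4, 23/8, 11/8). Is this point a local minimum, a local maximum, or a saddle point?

The Hessian is constant: H = [[4, 2, 6], [2, -2, 6], [6, 6, -2]].
Leading principal minors: Δ₁ = 4, Δ₂ = -12, Δ₃ = 96.
The minors fit neither the all-positive nor the alternating-sign pattern, so H is indefinite: a saddle point.

saddle point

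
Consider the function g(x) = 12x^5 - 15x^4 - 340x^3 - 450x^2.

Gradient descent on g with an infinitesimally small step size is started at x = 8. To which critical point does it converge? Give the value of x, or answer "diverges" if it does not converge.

g'(x) = 60x(x - 5)(x + 1)(x + 3), so g'(8) = 142560.
Gradient descent moves in the -g' direction, i.e. x is decreasing.
The nearest critical point in that direction is x = 5, where g'' = 14400 > 0 (a local minimum). The iterate converges there.

5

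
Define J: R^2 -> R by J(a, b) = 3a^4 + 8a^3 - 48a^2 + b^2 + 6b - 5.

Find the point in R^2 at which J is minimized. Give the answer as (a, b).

J(a,b) separates as P(a) + Q(b) − 5, so its minimum is min P + min Q − 5.
P'(a) = 12a(a - 2)(a + 4) vanishes at a ∈ {-4, 0, 2}; Q'(b) = 2b + 6 vanishes at b ∈ {-3}.
Local minima of P (where P''>0): P(-4)=-512, P(2)=-80. Local minima of Q: Q(-3)=-9.
So the global minimum of J is P(-4) + Q(-3) − 5 = -512 − 9 − 5 = -526, attained at (-4, -3).

(-4, -3)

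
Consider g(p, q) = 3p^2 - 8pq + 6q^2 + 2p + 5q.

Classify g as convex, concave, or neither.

g is quadratic, so its Hessian is the constant matrix H = [[6, -8], [-8, 12]].
det(H) = 8, tr(H) = 18.
det(H) > 0 and tr(H) > 0, so H is positive definite everywhere: convex.

convex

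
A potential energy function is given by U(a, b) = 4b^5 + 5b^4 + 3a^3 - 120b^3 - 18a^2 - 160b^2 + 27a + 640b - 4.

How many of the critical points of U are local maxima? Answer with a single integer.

U separates as a function of a plus a function of b, so ∇U=0 decouples.
∂U/∂a = 9(a - 3)(a - 1) = 0 at a ∈ {1, 3}; ∂U/∂b = 20(b - 4)(b - 1)(b + 2)(b + 4) = 0 at b ∈ {-4, -2, 1, 4}.
The Hessian is diagonal: diag(U_aa, U_bb). Second derivatives: U_aa(1)=-18, U_aa(3)=18; U_bb(-4)=-1600, U_bb(-2)=720, U_bb(1)=-900, U_bb(4)=2880.
Local maxima occur where both diagonal entries negative: (1, -4), (1, 1). Count: 2.

2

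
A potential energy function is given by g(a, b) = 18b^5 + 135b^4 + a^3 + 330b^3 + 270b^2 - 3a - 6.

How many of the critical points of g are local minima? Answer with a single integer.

g separates as a function of a plus a function of b, so ∇g=0 decouples.
∂g/∂a = 3(a - 1)(a + 1) = 0 at a ∈ {-1, 1}; ∂g/∂b = 90b(b + 1)(b + 2)(b + 3) = 0 at b ∈ {-3, -2, -1, 0}.
The Hessian is diagonal: diag(g_aa, g_bb). Second derivatives: g_aa(-1)=-6, g_aa(1)=6; g_bb(-3)=-540, g_bb(-2)=180, g_bb(-1)=-180, g_bb(0)=540.
Local minima occur where both diagonal entries positive: (1, -2), (1, 0). Count: 2.

2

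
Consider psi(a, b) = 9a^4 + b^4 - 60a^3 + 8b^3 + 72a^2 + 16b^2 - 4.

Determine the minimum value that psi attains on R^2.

-388

psi(a,b) separates as P(a) + Q(b) − 4, so its minimum is min P + min Q − 4.
P'(a) = 36a(a - 4)(a - 1) vanishes at a ∈ {0, 1, 4}; Q'(b) = 4b(b + 2)(b + 4) vanishes at b ∈ {-4, -2, 0}.
Local minima of P (where P''>0): P(0)=0, P(4)=-384. Local minima of Q: Q(-4)=0, Q(0)=0.
So the global minimum of psi is P(4) + Q(-4) − 4 = -384 + 0 − 4 = -388, attained at (4, -4).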